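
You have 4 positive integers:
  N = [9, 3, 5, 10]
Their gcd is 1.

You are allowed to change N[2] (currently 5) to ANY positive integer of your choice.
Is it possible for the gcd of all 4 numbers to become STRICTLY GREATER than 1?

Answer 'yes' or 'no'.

Answer: no

Derivation:
Current gcd = 1
gcd of all OTHER numbers (without N[2]=5): gcd([9, 3, 10]) = 1
The new gcd after any change is gcd(1, new_value).
This can be at most 1.
Since 1 = old gcd 1, the gcd can only stay the same or decrease.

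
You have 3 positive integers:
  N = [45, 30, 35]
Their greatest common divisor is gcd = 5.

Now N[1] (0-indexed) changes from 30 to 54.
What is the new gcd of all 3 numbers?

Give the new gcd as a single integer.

Answer: 1

Derivation:
Numbers: [45, 30, 35], gcd = 5
Change: index 1, 30 -> 54
gcd of the OTHER numbers (without index 1): gcd([45, 35]) = 5
New gcd = gcd(g_others, new_val) = gcd(5, 54) = 1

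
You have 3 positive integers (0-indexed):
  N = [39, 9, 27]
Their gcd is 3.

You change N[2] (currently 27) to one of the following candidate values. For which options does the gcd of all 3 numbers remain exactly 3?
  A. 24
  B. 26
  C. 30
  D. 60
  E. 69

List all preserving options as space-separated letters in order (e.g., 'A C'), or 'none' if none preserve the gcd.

Answer: A C D E

Derivation:
Old gcd = 3; gcd of others (without N[2]) = 3
New gcd for candidate v: gcd(3, v). Preserves old gcd iff gcd(3, v) = 3.
  Option A: v=24, gcd(3,24)=3 -> preserves
  Option B: v=26, gcd(3,26)=1 -> changes
  Option C: v=30, gcd(3,30)=3 -> preserves
  Option D: v=60, gcd(3,60)=3 -> preserves
  Option E: v=69, gcd(3,69)=3 -> preserves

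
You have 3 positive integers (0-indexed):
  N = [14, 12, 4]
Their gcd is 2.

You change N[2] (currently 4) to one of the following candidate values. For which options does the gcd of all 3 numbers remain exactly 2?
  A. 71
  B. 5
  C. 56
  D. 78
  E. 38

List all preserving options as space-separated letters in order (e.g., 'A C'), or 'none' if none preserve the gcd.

Old gcd = 2; gcd of others (without N[2]) = 2
New gcd for candidate v: gcd(2, v). Preserves old gcd iff gcd(2, v) = 2.
  Option A: v=71, gcd(2,71)=1 -> changes
  Option B: v=5, gcd(2,5)=1 -> changes
  Option C: v=56, gcd(2,56)=2 -> preserves
  Option D: v=78, gcd(2,78)=2 -> preserves
  Option E: v=38, gcd(2,38)=2 -> preserves

Answer: C D E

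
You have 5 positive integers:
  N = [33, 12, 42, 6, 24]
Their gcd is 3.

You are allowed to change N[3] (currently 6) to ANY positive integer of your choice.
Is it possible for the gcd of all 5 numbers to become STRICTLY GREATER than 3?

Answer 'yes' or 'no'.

Current gcd = 3
gcd of all OTHER numbers (without N[3]=6): gcd([33, 12, 42, 24]) = 3
The new gcd after any change is gcd(3, new_value).
This can be at most 3.
Since 3 = old gcd 3, the gcd can only stay the same or decrease.

Answer: no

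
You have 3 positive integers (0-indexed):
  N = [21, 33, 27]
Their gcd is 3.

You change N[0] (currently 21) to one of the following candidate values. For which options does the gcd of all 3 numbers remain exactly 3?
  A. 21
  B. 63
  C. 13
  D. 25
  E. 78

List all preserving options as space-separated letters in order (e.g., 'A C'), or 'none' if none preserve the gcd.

Answer: A B E

Derivation:
Old gcd = 3; gcd of others (without N[0]) = 3
New gcd for candidate v: gcd(3, v). Preserves old gcd iff gcd(3, v) = 3.
  Option A: v=21, gcd(3,21)=3 -> preserves
  Option B: v=63, gcd(3,63)=3 -> preserves
  Option C: v=13, gcd(3,13)=1 -> changes
  Option D: v=25, gcd(3,25)=1 -> changes
  Option E: v=78, gcd(3,78)=3 -> preserves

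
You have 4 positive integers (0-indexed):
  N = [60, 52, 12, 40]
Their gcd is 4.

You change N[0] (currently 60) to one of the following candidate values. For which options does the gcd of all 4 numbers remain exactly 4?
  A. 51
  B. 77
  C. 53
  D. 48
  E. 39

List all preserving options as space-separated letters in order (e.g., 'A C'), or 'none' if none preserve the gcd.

Old gcd = 4; gcd of others (without N[0]) = 4
New gcd for candidate v: gcd(4, v). Preserves old gcd iff gcd(4, v) = 4.
  Option A: v=51, gcd(4,51)=1 -> changes
  Option B: v=77, gcd(4,77)=1 -> changes
  Option C: v=53, gcd(4,53)=1 -> changes
  Option D: v=48, gcd(4,48)=4 -> preserves
  Option E: v=39, gcd(4,39)=1 -> changes

Answer: D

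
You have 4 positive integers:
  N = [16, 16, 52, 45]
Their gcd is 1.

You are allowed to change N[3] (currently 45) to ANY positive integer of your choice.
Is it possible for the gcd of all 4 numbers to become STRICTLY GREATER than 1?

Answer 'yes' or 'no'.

Answer: yes

Derivation:
Current gcd = 1
gcd of all OTHER numbers (without N[3]=45): gcd([16, 16, 52]) = 4
The new gcd after any change is gcd(4, new_value).
This can be at most 4.
Since 4 > old gcd 1, the gcd CAN increase (e.g., set N[3] = 4).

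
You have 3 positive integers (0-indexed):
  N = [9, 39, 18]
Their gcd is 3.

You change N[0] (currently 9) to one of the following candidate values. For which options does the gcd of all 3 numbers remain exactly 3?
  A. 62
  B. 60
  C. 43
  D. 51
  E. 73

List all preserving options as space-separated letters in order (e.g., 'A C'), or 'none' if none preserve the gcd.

Old gcd = 3; gcd of others (without N[0]) = 3
New gcd for candidate v: gcd(3, v). Preserves old gcd iff gcd(3, v) = 3.
  Option A: v=62, gcd(3,62)=1 -> changes
  Option B: v=60, gcd(3,60)=3 -> preserves
  Option C: v=43, gcd(3,43)=1 -> changes
  Option D: v=51, gcd(3,51)=3 -> preserves
  Option E: v=73, gcd(3,73)=1 -> changes

Answer: B D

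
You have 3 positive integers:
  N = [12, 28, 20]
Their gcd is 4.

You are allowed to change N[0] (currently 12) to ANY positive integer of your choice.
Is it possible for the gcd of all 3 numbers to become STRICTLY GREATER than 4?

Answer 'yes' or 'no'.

Answer: no

Derivation:
Current gcd = 4
gcd of all OTHER numbers (without N[0]=12): gcd([28, 20]) = 4
The new gcd after any change is gcd(4, new_value).
This can be at most 4.
Since 4 = old gcd 4, the gcd can only stay the same or decrease.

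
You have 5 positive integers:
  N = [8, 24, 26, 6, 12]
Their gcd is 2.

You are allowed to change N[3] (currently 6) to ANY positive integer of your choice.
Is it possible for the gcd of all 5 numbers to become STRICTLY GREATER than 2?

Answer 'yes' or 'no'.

Answer: no

Derivation:
Current gcd = 2
gcd of all OTHER numbers (without N[3]=6): gcd([8, 24, 26, 12]) = 2
The new gcd after any change is gcd(2, new_value).
This can be at most 2.
Since 2 = old gcd 2, the gcd can only stay the same or decrease.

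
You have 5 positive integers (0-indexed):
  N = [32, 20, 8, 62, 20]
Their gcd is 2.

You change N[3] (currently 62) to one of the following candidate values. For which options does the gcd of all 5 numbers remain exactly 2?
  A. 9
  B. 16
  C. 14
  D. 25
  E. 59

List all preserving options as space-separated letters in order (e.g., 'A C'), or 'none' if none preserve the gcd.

Old gcd = 2; gcd of others (without N[3]) = 4
New gcd for candidate v: gcd(4, v). Preserves old gcd iff gcd(4, v) = 2.
  Option A: v=9, gcd(4,9)=1 -> changes
  Option B: v=16, gcd(4,16)=4 -> changes
  Option C: v=14, gcd(4,14)=2 -> preserves
  Option D: v=25, gcd(4,25)=1 -> changes
  Option E: v=59, gcd(4,59)=1 -> changes

Answer: C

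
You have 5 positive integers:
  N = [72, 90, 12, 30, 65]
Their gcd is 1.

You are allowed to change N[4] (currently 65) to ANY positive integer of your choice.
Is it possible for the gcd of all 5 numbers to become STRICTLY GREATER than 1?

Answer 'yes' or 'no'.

Current gcd = 1
gcd of all OTHER numbers (without N[4]=65): gcd([72, 90, 12, 30]) = 6
The new gcd after any change is gcd(6, new_value).
This can be at most 6.
Since 6 > old gcd 1, the gcd CAN increase (e.g., set N[4] = 6).

Answer: yes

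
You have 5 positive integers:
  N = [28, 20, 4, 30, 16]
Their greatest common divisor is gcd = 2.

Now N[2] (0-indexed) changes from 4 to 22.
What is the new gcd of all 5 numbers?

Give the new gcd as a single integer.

Numbers: [28, 20, 4, 30, 16], gcd = 2
Change: index 2, 4 -> 22
gcd of the OTHER numbers (without index 2): gcd([28, 20, 30, 16]) = 2
New gcd = gcd(g_others, new_val) = gcd(2, 22) = 2

Answer: 2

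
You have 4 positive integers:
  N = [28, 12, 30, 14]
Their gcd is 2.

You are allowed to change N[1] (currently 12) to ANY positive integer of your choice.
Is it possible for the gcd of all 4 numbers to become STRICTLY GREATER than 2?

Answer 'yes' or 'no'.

Answer: no

Derivation:
Current gcd = 2
gcd of all OTHER numbers (without N[1]=12): gcd([28, 30, 14]) = 2
The new gcd after any change is gcd(2, new_value).
This can be at most 2.
Since 2 = old gcd 2, the gcd can only stay the same or decrease.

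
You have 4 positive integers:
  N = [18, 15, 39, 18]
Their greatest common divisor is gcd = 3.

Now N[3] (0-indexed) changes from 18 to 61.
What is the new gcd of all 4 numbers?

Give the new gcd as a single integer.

Answer: 1

Derivation:
Numbers: [18, 15, 39, 18], gcd = 3
Change: index 3, 18 -> 61
gcd of the OTHER numbers (without index 3): gcd([18, 15, 39]) = 3
New gcd = gcd(g_others, new_val) = gcd(3, 61) = 1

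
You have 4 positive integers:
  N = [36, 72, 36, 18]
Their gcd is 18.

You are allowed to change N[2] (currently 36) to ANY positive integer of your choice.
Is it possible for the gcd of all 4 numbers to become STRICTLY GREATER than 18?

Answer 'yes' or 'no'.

Answer: no

Derivation:
Current gcd = 18
gcd of all OTHER numbers (without N[2]=36): gcd([36, 72, 18]) = 18
The new gcd after any change is gcd(18, new_value).
This can be at most 18.
Since 18 = old gcd 18, the gcd can only stay the same or decrease.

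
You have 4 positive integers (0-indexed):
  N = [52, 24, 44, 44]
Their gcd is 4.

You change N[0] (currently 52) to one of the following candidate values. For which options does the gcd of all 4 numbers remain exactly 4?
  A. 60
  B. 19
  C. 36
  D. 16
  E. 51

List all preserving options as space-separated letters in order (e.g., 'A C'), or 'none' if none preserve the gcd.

Answer: A C D

Derivation:
Old gcd = 4; gcd of others (without N[0]) = 4
New gcd for candidate v: gcd(4, v). Preserves old gcd iff gcd(4, v) = 4.
  Option A: v=60, gcd(4,60)=4 -> preserves
  Option B: v=19, gcd(4,19)=1 -> changes
  Option C: v=36, gcd(4,36)=4 -> preserves
  Option D: v=16, gcd(4,16)=4 -> preserves
  Option E: v=51, gcd(4,51)=1 -> changes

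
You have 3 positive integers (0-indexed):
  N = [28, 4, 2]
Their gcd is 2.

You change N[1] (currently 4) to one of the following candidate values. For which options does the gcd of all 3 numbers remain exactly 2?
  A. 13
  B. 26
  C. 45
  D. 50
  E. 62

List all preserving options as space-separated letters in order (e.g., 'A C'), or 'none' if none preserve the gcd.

Answer: B D E

Derivation:
Old gcd = 2; gcd of others (without N[1]) = 2
New gcd for candidate v: gcd(2, v). Preserves old gcd iff gcd(2, v) = 2.
  Option A: v=13, gcd(2,13)=1 -> changes
  Option B: v=26, gcd(2,26)=2 -> preserves
  Option C: v=45, gcd(2,45)=1 -> changes
  Option D: v=50, gcd(2,50)=2 -> preserves
  Option E: v=62, gcd(2,62)=2 -> preserves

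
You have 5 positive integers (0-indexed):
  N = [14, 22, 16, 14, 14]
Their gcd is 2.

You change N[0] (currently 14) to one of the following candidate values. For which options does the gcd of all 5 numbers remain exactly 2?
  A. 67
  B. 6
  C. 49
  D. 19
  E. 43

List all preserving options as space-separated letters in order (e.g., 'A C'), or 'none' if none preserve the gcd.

Old gcd = 2; gcd of others (without N[0]) = 2
New gcd for candidate v: gcd(2, v). Preserves old gcd iff gcd(2, v) = 2.
  Option A: v=67, gcd(2,67)=1 -> changes
  Option B: v=6, gcd(2,6)=2 -> preserves
  Option C: v=49, gcd(2,49)=1 -> changes
  Option D: v=19, gcd(2,19)=1 -> changes
  Option E: v=43, gcd(2,43)=1 -> changes

Answer: B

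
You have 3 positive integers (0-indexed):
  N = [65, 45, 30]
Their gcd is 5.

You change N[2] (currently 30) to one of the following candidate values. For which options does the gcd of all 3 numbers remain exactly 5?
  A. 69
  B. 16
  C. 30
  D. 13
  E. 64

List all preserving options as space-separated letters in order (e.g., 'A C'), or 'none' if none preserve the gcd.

Answer: C

Derivation:
Old gcd = 5; gcd of others (without N[2]) = 5
New gcd for candidate v: gcd(5, v). Preserves old gcd iff gcd(5, v) = 5.
  Option A: v=69, gcd(5,69)=1 -> changes
  Option B: v=16, gcd(5,16)=1 -> changes
  Option C: v=30, gcd(5,30)=5 -> preserves
  Option D: v=13, gcd(5,13)=1 -> changes
  Option E: v=64, gcd(5,64)=1 -> changes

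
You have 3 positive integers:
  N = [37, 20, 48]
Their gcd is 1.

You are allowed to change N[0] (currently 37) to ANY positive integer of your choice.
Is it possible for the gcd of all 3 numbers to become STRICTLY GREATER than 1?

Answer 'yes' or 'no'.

Answer: yes

Derivation:
Current gcd = 1
gcd of all OTHER numbers (without N[0]=37): gcd([20, 48]) = 4
The new gcd after any change is gcd(4, new_value).
This can be at most 4.
Since 4 > old gcd 1, the gcd CAN increase (e.g., set N[0] = 4).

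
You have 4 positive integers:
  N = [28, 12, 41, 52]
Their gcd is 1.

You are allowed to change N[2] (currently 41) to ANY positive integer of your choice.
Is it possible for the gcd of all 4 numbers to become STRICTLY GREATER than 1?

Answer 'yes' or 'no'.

Current gcd = 1
gcd of all OTHER numbers (without N[2]=41): gcd([28, 12, 52]) = 4
The new gcd after any change is gcd(4, new_value).
This can be at most 4.
Since 4 > old gcd 1, the gcd CAN increase (e.g., set N[2] = 4).

Answer: yes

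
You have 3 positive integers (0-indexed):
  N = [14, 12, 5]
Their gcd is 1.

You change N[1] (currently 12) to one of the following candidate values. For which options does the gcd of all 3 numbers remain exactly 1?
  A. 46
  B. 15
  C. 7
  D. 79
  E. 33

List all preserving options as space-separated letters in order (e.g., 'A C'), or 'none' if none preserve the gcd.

Answer: A B C D E

Derivation:
Old gcd = 1; gcd of others (without N[1]) = 1
New gcd for candidate v: gcd(1, v). Preserves old gcd iff gcd(1, v) = 1.
  Option A: v=46, gcd(1,46)=1 -> preserves
  Option B: v=15, gcd(1,15)=1 -> preserves
  Option C: v=7, gcd(1,7)=1 -> preserves
  Option D: v=79, gcd(1,79)=1 -> preserves
  Option E: v=33, gcd(1,33)=1 -> preserves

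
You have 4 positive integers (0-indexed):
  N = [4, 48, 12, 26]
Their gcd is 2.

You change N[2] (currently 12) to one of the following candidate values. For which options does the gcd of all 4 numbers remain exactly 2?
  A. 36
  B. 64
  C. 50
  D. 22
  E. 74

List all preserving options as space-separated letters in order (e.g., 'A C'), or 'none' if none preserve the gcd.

Old gcd = 2; gcd of others (without N[2]) = 2
New gcd for candidate v: gcd(2, v). Preserves old gcd iff gcd(2, v) = 2.
  Option A: v=36, gcd(2,36)=2 -> preserves
  Option B: v=64, gcd(2,64)=2 -> preserves
  Option C: v=50, gcd(2,50)=2 -> preserves
  Option D: v=22, gcd(2,22)=2 -> preserves
  Option E: v=74, gcd(2,74)=2 -> preserves

Answer: A B C D E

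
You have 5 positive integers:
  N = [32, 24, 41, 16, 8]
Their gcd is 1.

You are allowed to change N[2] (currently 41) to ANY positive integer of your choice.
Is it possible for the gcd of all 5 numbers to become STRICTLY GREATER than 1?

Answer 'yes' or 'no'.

Answer: yes

Derivation:
Current gcd = 1
gcd of all OTHER numbers (without N[2]=41): gcd([32, 24, 16, 8]) = 8
The new gcd after any change is gcd(8, new_value).
This can be at most 8.
Since 8 > old gcd 1, the gcd CAN increase (e.g., set N[2] = 8).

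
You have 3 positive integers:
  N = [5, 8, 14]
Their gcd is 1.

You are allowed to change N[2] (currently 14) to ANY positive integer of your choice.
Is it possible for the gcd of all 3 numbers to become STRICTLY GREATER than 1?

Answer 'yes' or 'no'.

Current gcd = 1
gcd of all OTHER numbers (without N[2]=14): gcd([5, 8]) = 1
The new gcd after any change is gcd(1, new_value).
This can be at most 1.
Since 1 = old gcd 1, the gcd can only stay the same or decrease.

Answer: no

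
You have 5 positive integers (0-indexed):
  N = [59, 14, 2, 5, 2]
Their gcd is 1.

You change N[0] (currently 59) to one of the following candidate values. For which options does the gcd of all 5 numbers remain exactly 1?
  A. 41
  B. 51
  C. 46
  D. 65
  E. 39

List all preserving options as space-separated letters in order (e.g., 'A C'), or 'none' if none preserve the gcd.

Answer: A B C D E

Derivation:
Old gcd = 1; gcd of others (without N[0]) = 1
New gcd for candidate v: gcd(1, v). Preserves old gcd iff gcd(1, v) = 1.
  Option A: v=41, gcd(1,41)=1 -> preserves
  Option B: v=51, gcd(1,51)=1 -> preserves
  Option C: v=46, gcd(1,46)=1 -> preserves
  Option D: v=65, gcd(1,65)=1 -> preserves
  Option E: v=39, gcd(1,39)=1 -> preserves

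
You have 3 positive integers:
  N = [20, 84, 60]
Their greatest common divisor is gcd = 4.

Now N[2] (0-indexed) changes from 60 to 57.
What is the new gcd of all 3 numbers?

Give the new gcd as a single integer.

Numbers: [20, 84, 60], gcd = 4
Change: index 2, 60 -> 57
gcd of the OTHER numbers (without index 2): gcd([20, 84]) = 4
New gcd = gcd(g_others, new_val) = gcd(4, 57) = 1

Answer: 1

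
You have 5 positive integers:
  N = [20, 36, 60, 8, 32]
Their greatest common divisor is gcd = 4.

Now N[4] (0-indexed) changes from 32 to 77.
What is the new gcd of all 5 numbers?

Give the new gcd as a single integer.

Answer: 1

Derivation:
Numbers: [20, 36, 60, 8, 32], gcd = 4
Change: index 4, 32 -> 77
gcd of the OTHER numbers (without index 4): gcd([20, 36, 60, 8]) = 4
New gcd = gcd(g_others, new_val) = gcd(4, 77) = 1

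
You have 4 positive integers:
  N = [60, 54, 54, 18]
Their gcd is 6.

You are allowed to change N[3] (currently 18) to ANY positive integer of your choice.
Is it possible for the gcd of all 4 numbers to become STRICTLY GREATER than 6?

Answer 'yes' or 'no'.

Answer: no

Derivation:
Current gcd = 6
gcd of all OTHER numbers (without N[3]=18): gcd([60, 54, 54]) = 6
The new gcd after any change is gcd(6, new_value).
This can be at most 6.
Since 6 = old gcd 6, the gcd can only stay the same or decrease.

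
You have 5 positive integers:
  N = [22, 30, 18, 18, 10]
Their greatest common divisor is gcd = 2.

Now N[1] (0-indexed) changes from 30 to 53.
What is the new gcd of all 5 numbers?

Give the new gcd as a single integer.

Numbers: [22, 30, 18, 18, 10], gcd = 2
Change: index 1, 30 -> 53
gcd of the OTHER numbers (without index 1): gcd([22, 18, 18, 10]) = 2
New gcd = gcd(g_others, new_val) = gcd(2, 53) = 1

Answer: 1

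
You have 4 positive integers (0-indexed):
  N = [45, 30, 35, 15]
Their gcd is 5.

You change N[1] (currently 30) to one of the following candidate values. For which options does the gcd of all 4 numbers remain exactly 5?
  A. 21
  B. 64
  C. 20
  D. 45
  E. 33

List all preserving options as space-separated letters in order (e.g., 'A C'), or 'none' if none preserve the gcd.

Old gcd = 5; gcd of others (without N[1]) = 5
New gcd for candidate v: gcd(5, v). Preserves old gcd iff gcd(5, v) = 5.
  Option A: v=21, gcd(5,21)=1 -> changes
  Option B: v=64, gcd(5,64)=1 -> changes
  Option C: v=20, gcd(5,20)=5 -> preserves
  Option D: v=45, gcd(5,45)=5 -> preserves
  Option E: v=33, gcd(5,33)=1 -> changes

Answer: C D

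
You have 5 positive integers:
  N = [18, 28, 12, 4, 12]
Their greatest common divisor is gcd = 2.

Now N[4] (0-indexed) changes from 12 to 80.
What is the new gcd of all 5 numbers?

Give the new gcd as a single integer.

Answer: 2

Derivation:
Numbers: [18, 28, 12, 4, 12], gcd = 2
Change: index 4, 12 -> 80
gcd of the OTHER numbers (without index 4): gcd([18, 28, 12, 4]) = 2
New gcd = gcd(g_others, new_val) = gcd(2, 80) = 2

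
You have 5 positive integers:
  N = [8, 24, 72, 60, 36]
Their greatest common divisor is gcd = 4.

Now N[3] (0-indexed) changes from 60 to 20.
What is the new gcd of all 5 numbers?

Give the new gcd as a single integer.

Answer: 4

Derivation:
Numbers: [8, 24, 72, 60, 36], gcd = 4
Change: index 3, 60 -> 20
gcd of the OTHER numbers (without index 3): gcd([8, 24, 72, 36]) = 4
New gcd = gcd(g_others, new_val) = gcd(4, 20) = 4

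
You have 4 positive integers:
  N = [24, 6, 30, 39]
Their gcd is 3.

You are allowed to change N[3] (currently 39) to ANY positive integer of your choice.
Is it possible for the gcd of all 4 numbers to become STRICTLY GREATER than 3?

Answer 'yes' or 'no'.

Current gcd = 3
gcd of all OTHER numbers (without N[3]=39): gcd([24, 6, 30]) = 6
The new gcd after any change is gcd(6, new_value).
This can be at most 6.
Since 6 > old gcd 3, the gcd CAN increase (e.g., set N[3] = 6).

Answer: yes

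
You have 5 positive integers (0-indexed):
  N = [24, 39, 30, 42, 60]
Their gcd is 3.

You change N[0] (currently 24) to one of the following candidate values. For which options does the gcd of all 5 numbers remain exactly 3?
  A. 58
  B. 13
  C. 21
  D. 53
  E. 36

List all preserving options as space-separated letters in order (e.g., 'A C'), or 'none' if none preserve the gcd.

Old gcd = 3; gcd of others (without N[0]) = 3
New gcd for candidate v: gcd(3, v). Preserves old gcd iff gcd(3, v) = 3.
  Option A: v=58, gcd(3,58)=1 -> changes
  Option B: v=13, gcd(3,13)=1 -> changes
  Option C: v=21, gcd(3,21)=3 -> preserves
  Option D: v=53, gcd(3,53)=1 -> changes
  Option E: v=36, gcd(3,36)=3 -> preserves

Answer: C E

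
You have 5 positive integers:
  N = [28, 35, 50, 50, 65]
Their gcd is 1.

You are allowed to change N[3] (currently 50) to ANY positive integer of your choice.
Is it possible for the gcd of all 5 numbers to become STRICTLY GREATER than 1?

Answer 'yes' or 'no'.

Answer: no

Derivation:
Current gcd = 1
gcd of all OTHER numbers (without N[3]=50): gcd([28, 35, 50, 65]) = 1
The new gcd after any change is gcd(1, new_value).
This can be at most 1.
Since 1 = old gcd 1, the gcd can only stay the same or decrease.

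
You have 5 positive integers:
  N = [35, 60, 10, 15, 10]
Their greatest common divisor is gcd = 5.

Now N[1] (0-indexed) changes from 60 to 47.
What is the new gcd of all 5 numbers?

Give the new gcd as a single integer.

Answer: 1

Derivation:
Numbers: [35, 60, 10, 15, 10], gcd = 5
Change: index 1, 60 -> 47
gcd of the OTHER numbers (without index 1): gcd([35, 10, 15, 10]) = 5
New gcd = gcd(g_others, new_val) = gcd(5, 47) = 1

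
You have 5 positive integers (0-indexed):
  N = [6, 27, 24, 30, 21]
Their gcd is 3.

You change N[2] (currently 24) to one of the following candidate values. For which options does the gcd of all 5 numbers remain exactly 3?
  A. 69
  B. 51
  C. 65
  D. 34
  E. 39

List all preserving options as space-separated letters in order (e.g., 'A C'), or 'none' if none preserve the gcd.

Old gcd = 3; gcd of others (without N[2]) = 3
New gcd for candidate v: gcd(3, v). Preserves old gcd iff gcd(3, v) = 3.
  Option A: v=69, gcd(3,69)=3 -> preserves
  Option B: v=51, gcd(3,51)=3 -> preserves
  Option C: v=65, gcd(3,65)=1 -> changes
  Option D: v=34, gcd(3,34)=1 -> changes
  Option E: v=39, gcd(3,39)=3 -> preserves

Answer: A B E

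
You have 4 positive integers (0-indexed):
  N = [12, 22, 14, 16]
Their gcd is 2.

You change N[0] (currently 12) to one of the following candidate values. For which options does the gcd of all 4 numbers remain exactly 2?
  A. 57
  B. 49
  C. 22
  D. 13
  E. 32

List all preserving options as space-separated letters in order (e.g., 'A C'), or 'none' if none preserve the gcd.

Old gcd = 2; gcd of others (without N[0]) = 2
New gcd for candidate v: gcd(2, v). Preserves old gcd iff gcd(2, v) = 2.
  Option A: v=57, gcd(2,57)=1 -> changes
  Option B: v=49, gcd(2,49)=1 -> changes
  Option C: v=22, gcd(2,22)=2 -> preserves
  Option D: v=13, gcd(2,13)=1 -> changes
  Option E: v=32, gcd(2,32)=2 -> preserves

Answer: C E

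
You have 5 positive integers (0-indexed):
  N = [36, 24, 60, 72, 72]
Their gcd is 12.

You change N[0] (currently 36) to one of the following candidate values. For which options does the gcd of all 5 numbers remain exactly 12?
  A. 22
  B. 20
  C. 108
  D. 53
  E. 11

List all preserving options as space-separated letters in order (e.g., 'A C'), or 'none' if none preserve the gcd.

Answer: C

Derivation:
Old gcd = 12; gcd of others (without N[0]) = 12
New gcd for candidate v: gcd(12, v). Preserves old gcd iff gcd(12, v) = 12.
  Option A: v=22, gcd(12,22)=2 -> changes
  Option B: v=20, gcd(12,20)=4 -> changes
  Option C: v=108, gcd(12,108)=12 -> preserves
  Option D: v=53, gcd(12,53)=1 -> changes
  Option E: v=11, gcd(12,11)=1 -> changes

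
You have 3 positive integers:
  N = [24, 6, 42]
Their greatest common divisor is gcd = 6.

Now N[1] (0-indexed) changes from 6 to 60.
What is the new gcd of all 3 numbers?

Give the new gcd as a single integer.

Numbers: [24, 6, 42], gcd = 6
Change: index 1, 6 -> 60
gcd of the OTHER numbers (without index 1): gcd([24, 42]) = 6
New gcd = gcd(g_others, new_val) = gcd(6, 60) = 6

Answer: 6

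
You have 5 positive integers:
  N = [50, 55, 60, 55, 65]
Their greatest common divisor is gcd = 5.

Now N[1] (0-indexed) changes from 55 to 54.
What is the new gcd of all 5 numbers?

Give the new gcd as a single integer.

Numbers: [50, 55, 60, 55, 65], gcd = 5
Change: index 1, 55 -> 54
gcd of the OTHER numbers (without index 1): gcd([50, 60, 55, 65]) = 5
New gcd = gcd(g_others, new_val) = gcd(5, 54) = 1

Answer: 1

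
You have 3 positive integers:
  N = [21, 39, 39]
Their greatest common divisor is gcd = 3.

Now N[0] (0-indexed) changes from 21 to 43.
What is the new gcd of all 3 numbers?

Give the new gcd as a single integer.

Answer: 1

Derivation:
Numbers: [21, 39, 39], gcd = 3
Change: index 0, 21 -> 43
gcd of the OTHER numbers (without index 0): gcd([39, 39]) = 39
New gcd = gcd(g_others, new_val) = gcd(39, 43) = 1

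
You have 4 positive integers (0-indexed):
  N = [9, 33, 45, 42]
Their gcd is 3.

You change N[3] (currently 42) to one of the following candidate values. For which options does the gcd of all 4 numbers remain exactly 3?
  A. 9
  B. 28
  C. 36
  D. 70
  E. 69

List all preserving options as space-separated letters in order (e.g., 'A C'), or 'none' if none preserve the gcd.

Answer: A C E

Derivation:
Old gcd = 3; gcd of others (without N[3]) = 3
New gcd for candidate v: gcd(3, v). Preserves old gcd iff gcd(3, v) = 3.
  Option A: v=9, gcd(3,9)=3 -> preserves
  Option B: v=28, gcd(3,28)=1 -> changes
  Option C: v=36, gcd(3,36)=3 -> preserves
  Option D: v=70, gcd(3,70)=1 -> changes
  Option E: v=69, gcd(3,69)=3 -> preserves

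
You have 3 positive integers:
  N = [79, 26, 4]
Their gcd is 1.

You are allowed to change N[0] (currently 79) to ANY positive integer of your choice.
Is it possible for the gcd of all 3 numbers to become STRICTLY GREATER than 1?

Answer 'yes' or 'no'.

Answer: yes

Derivation:
Current gcd = 1
gcd of all OTHER numbers (without N[0]=79): gcd([26, 4]) = 2
The new gcd after any change is gcd(2, new_value).
This can be at most 2.
Since 2 > old gcd 1, the gcd CAN increase (e.g., set N[0] = 2).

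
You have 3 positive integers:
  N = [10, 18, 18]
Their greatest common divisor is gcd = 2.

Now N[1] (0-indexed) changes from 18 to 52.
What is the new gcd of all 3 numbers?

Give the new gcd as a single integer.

Answer: 2

Derivation:
Numbers: [10, 18, 18], gcd = 2
Change: index 1, 18 -> 52
gcd of the OTHER numbers (without index 1): gcd([10, 18]) = 2
New gcd = gcd(g_others, new_val) = gcd(2, 52) = 2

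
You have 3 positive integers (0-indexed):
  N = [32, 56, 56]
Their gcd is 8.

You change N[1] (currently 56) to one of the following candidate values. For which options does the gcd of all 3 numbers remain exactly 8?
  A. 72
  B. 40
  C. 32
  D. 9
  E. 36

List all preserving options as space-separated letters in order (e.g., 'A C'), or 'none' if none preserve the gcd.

Answer: A B C

Derivation:
Old gcd = 8; gcd of others (without N[1]) = 8
New gcd for candidate v: gcd(8, v). Preserves old gcd iff gcd(8, v) = 8.
  Option A: v=72, gcd(8,72)=8 -> preserves
  Option B: v=40, gcd(8,40)=8 -> preserves
  Option C: v=32, gcd(8,32)=8 -> preserves
  Option D: v=9, gcd(8,9)=1 -> changes
  Option E: v=36, gcd(8,36)=4 -> changes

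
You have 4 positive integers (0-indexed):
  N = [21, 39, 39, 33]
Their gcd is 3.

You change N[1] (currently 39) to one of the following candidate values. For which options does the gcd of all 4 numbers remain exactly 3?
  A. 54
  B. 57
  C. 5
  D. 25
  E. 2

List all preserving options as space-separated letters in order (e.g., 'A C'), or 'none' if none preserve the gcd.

Answer: A B

Derivation:
Old gcd = 3; gcd of others (without N[1]) = 3
New gcd for candidate v: gcd(3, v). Preserves old gcd iff gcd(3, v) = 3.
  Option A: v=54, gcd(3,54)=3 -> preserves
  Option B: v=57, gcd(3,57)=3 -> preserves
  Option C: v=5, gcd(3,5)=1 -> changes
  Option D: v=25, gcd(3,25)=1 -> changes
  Option E: v=2, gcd(3,2)=1 -> changes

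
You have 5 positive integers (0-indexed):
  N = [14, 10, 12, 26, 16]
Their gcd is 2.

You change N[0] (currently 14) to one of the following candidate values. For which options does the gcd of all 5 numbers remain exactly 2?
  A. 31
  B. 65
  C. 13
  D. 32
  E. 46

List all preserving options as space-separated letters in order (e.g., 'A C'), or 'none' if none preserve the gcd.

Old gcd = 2; gcd of others (without N[0]) = 2
New gcd for candidate v: gcd(2, v). Preserves old gcd iff gcd(2, v) = 2.
  Option A: v=31, gcd(2,31)=1 -> changes
  Option B: v=65, gcd(2,65)=1 -> changes
  Option C: v=13, gcd(2,13)=1 -> changes
  Option D: v=32, gcd(2,32)=2 -> preserves
  Option E: v=46, gcd(2,46)=2 -> preserves

Answer: D E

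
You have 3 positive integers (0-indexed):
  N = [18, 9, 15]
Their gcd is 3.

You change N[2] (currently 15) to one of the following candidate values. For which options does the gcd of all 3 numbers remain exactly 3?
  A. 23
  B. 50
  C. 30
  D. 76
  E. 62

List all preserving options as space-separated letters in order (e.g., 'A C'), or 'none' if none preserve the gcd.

Answer: C

Derivation:
Old gcd = 3; gcd of others (without N[2]) = 9
New gcd for candidate v: gcd(9, v). Preserves old gcd iff gcd(9, v) = 3.
  Option A: v=23, gcd(9,23)=1 -> changes
  Option B: v=50, gcd(9,50)=1 -> changes
  Option C: v=30, gcd(9,30)=3 -> preserves
  Option D: v=76, gcd(9,76)=1 -> changes
  Option E: v=62, gcd(9,62)=1 -> changes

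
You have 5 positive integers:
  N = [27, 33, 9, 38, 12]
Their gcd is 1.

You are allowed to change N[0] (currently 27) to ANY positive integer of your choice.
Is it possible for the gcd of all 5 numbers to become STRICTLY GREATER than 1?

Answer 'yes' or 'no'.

Answer: no

Derivation:
Current gcd = 1
gcd of all OTHER numbers (without N[0]=27): gcd([33, 9, 38, 12]) = 1
The new gcd after any change is gcd(1, new_value).
This can be at most 1.
Since 1 = old gcd 1, the gcd can only stay the same or decrease.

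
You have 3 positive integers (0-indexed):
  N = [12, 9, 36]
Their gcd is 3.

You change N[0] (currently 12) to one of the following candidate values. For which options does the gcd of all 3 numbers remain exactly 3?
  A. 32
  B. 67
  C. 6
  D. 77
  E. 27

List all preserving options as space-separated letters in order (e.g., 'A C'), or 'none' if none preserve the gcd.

Old gcd = 3; gcd of others (without N[0]) = 9
New gcd for candidate v: gcd(9, v). Preserves old gcd iff gcd(9, v) = 3.
  Option A: v=32, gcd(9,32)=1 -> changes
  Option B: v=67, gcd(9,67)=1 -> changes
  Option C: v=6, gcd(9,6)=3 -> preserves
  Option D: v=77, gcd(9,77)=1 -> changes
  Option E: v=27, gcd(9,27)=9 -> changes

Answer: C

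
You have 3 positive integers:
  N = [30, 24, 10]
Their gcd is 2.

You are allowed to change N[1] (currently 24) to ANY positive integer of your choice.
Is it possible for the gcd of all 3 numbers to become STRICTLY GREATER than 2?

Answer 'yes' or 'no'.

Answer: yes

Derivation:
Current gcd = 2
gcd of all OTHER numbers (without N[1]=24): gcd([30, 10]) = 10
The new gcd after any change is gcd(10, new_value).
This can be at most 10.
Since 10 > old gcd 2, the gcd CAN increase (e.g., set N[1] = 10).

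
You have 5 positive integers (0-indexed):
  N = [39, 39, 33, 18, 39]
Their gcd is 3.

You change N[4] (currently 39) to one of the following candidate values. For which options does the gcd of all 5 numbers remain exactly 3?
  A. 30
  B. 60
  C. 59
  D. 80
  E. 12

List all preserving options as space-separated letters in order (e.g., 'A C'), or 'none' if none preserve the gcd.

Answer: A B E

Derivation:
Old gcd = 3; gcd of others (without N[4]) = 3
New gcd for candidate v: gcd(3, v). Preserves old gcd iff gcd(3, v) = 3.
  Option A: v=30, gcd(3,30)=3 -> preserves
  Option B: v=60, gcd(3,60)=3 -> preserves
  Option C: v=59, gcd(3,59)=1 -> changes
  Option D: v=80, gcd(3,80)=1 -> changes
  Option E: v=12, gcd(3,12)=3 -> preserves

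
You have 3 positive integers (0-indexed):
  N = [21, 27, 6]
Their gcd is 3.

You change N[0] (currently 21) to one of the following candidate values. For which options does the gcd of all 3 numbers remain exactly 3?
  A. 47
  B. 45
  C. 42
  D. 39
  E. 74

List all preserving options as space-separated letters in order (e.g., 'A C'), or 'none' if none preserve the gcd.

Old gcd = 3; gcd of others (without N[0]) = 3
New gcd for candidate v: gcd(3, v). Preserves old gcd iff gcd(3, v) = 3.
  Option A: v=47, gcd(3,47)=1 -> changes
  Option B: v=45, gcd(3,45)=3 -> preserves
  Option C: v=42, gcd(3,42)=3 -> preserves
  Option D: v=39, gcd(3,39)=3 -> preserves
  Option E: v=74, gcd(3,74)=1 -> changes

Answer: B C D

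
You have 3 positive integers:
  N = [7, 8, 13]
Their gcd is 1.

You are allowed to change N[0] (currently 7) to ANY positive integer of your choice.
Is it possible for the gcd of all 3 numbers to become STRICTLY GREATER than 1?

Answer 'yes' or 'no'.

Answer: no

Derivation:
Current gcd = 1
gcd of all OTHER numbers (without N[0]=7): gcd([8, 13]) = 1
The new gcd after any change is gcd(1, new_value).
This can be at most 1.
Since 1 = old gcd 1, the gcd can only stay the same or decrease.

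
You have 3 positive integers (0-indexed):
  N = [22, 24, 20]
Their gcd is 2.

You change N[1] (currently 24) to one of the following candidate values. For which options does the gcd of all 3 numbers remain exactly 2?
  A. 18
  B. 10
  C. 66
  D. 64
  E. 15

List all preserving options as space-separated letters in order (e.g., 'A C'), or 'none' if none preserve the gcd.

Answer: A B C D

Derivation:
Old gcd = 2; gcd of others (without N[1]) = 2
New gcd for candidate v: gcd(2, v). Preserves old gcd iff gcd(2, v) = 2.
  Option A: v=18, gcd(2,18)=2 -> preserves
  Option B: v=10, gcd(2,10)=2 -> preserves
  Option C: v=66, gcd(2,66)=2 -> preserves
  Option D: v=64, gcd(2,64)=2 -> preserves
  Option E: v=15, gcd(2,15)=1 -> changes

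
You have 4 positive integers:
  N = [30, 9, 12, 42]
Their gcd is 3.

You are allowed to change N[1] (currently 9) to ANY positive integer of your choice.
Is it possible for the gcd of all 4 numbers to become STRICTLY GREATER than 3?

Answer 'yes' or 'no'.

Current gcd = 3
gcd of all OTHER numbers (without N[1]=9): gcd([30, 12, 42]) = 6
The new gcd after any change is gcd(6, new_value).
This can be at most 6.
Since 6 > old gcd 3, the gcd CAN increase (e.g., set N[1] = 6).

Answer: yes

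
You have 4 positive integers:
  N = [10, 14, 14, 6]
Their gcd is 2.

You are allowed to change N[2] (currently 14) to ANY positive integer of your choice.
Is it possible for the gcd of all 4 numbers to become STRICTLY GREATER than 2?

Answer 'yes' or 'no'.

Answer: no

Derivation:
Current gcd = 2
gcd of all OTHER numbers (without N[2]=14): gcd([10, 14, 6]) = 2
The new gcd after any change is gcd(2, new_value).
This can be at most 2.
Since 2 = old gcd 2, the gcd can only stay the same or decrease.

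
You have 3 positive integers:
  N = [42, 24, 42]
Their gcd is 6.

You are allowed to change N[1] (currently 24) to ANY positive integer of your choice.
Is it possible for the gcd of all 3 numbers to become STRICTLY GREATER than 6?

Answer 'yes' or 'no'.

Answer: yes

Derivation:
Current gcd = 6
gcd of all OTHER numbers (without N[1]=24): gcd([42, 42]) = 42
The new gcd after any change is gcd(42, new_value).
This can be at most 42.
Since 42 > old gcd 6, the gcd CAN increase (e.g., set N[1] = 42).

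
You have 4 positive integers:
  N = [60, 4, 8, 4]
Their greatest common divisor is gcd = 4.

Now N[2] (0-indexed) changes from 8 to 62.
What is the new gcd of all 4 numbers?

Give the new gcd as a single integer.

Numbers: [60, 4, 8, 4], gcd = 4
Change: index 2, 8 -> 62
gcd of the OTHER numbers (without index 2): gcd([60, 4, 4]) = 4
New gcd = gcd(g_others, new_val) = gcd(4, 62) = 2

Answer: 2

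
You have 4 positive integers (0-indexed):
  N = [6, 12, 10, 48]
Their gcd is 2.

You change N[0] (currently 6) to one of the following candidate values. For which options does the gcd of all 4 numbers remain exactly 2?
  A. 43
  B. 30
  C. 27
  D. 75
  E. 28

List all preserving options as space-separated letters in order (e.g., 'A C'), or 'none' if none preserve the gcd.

Answer: B E

Derivation:
Old gcd = 2; gcd of others (without N[0]) = 2
New gcd for candidate v: gcd(2, v). Preserves old gcd iff gcd(2, v) = 2.
  Option A: v=43, gcd(2,43)=1 -> changes
  Option B: v=30, gcd(2,30)=2 -> preserves
  Option C: v=27, gcd(2,27)=1 -> changes
  Option D: v=75, gcd(2,75)=1 -> changes
  Option E: v=28, gcd(2,28)=2 -> preserves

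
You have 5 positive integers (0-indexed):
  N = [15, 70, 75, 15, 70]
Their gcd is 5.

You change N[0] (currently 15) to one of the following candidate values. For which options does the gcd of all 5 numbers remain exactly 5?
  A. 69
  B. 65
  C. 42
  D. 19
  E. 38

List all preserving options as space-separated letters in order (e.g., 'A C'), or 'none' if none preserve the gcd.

Answer: B

Derivation:
Old gcd = 5; gcd of others (without N[0]) = 5
New gcd for candidate v: gcd(5, v). Preserves old gcd iff gcd(5, v) = 5.
  Option A: v=69, gcd(5,69)=1 -> changes
  Option B: v=65, gcd(5,65)=5 -> preserves
  Option C: v=42, gcd(5,42)=1 -> changes
  Option D: v=19, gcd(5,19)=1 -> changes
  Option E: v=38, gcd(5,38)=1 -> changes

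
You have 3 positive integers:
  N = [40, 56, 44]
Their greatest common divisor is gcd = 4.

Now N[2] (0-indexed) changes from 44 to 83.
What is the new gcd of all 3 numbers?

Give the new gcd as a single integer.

Answer: 1

Derivation:
Numbers: [40, 56, 44], gcd = 4
Change: index 2, 44 -> 83
gcd of the OTHER numbers (without index 2): gcd([40, 56]) = 8
New gcd = gcd(g_others, new_val) = gcd(8, 83) = 1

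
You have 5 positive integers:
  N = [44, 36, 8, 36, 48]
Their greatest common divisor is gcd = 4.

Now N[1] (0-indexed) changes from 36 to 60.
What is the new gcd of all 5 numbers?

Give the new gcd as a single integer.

Answer: 4

Derivation:
Numbers: [44, 36, 8, 36, 48], gcd = 4
Change: index 1, 36 -> 60
gcd of the OTHER numbers (without index 1): gcd([44, 8, 36, 48]) = 4
New gcd = gcd(g_others, new_val) = gcd(4, 60) = 4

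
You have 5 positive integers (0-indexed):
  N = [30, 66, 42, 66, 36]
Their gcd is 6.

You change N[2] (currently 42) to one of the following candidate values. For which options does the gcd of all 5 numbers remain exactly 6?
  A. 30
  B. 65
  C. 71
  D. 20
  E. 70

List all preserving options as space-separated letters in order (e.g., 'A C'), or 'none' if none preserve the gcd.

Old gcd = 6; gcd of others (without N[2]) = 6
New gcd for candidate v: gcd(6, v). Preserves old gcd iff gcd(6, v) = 6.
  Option A: v=30, gcd(6,30)=6 -> preserves
  Option B: v=65, gcd(6,65)=1 -> changes
  Option C: v=71, gcd(6,71)=1 -> changes
  Option D: v=20, gcd(6,20)=2 -> changes
  Option E: v=70, gcd(6,70)=2 -> changes

Answer: A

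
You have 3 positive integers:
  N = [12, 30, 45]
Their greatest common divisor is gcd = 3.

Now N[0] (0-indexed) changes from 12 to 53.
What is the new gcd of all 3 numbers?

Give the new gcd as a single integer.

Numbers: [12, 30, 45], gcd = 3
Change: index 0, 12 -> 53
gcd of the OTHER numbers (without index 0): gcd([30, 45]) = 15
New gcd = gcd(g_others, new_val) = gcd(15, 53) = 1

Answer: 1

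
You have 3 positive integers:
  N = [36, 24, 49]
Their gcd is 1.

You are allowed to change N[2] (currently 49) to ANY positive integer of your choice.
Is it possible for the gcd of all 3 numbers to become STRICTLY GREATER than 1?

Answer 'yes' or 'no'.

Current gcd = 1
gcd of all OTHER numbers (without N[2]=49): gcd([36, 24]) = 12
The new gcd after any change is gcd(12, new_value).
This can be at most 12.
Since 12 > old gcd 1, the gcd CAN increase (e.g., set N[2] = 12).

Answer: yes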